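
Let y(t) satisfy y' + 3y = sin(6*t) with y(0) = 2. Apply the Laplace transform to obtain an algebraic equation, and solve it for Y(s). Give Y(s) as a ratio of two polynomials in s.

Y(s) = (2*s^2 + 78)/(s^3 + 3*s^2 + 36*s + 108)

Apply the Laplace transform to the equation.
The derivative rules (L{y'} = sY - y(0) = sY - 2) turn the left side into (s + 3)Y - (2).
The right side is L{sin(6*t)} = 6/(s^2 + 36).
So (s + 3)Y = 6/(s^2 + 36) + (2).
Solve for Y(s) and write it as one ratio of polynomials.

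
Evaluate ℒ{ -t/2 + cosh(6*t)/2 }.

Apply the Laplace transform termwise.
(-1/2)·[L{t} = 1!/s^2 = 1/s^2]; (1/2)·[L{cosh(6t)} = s/(s^2 - 36)].

s/(2*(s^2 - 36)) - 1/(2*s^2)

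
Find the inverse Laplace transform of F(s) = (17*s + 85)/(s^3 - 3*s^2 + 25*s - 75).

4*exp(3*t) + sin(5*t) - 4*cos(5*t)

Factor the denominator: s^3 - 3*s^2 + 25*s - 75 = (s - 3)*(s^2 + 25).
Partial fraction decomposition gives [4/(s - 3)] + [-4*s/(s^2 + 25)] + [5/(s^2 + 25)].
Invert each term: 4/(s - 3) ↔ 4e^(3t); -4·s/(s^2 + 25) ↔ -4cos(5t); 1·5/(s^2 + 25) ↔ sin(5t).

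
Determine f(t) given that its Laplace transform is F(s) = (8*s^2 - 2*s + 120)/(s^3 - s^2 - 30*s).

f(t) = 6*exp(6*t) - 4 + 6*exp(-5*t)

Factor the denominator: s^3 - s^2 - 30*s = s*(s - 6)*(s + 5).
Partial fraction decomposition gives [-4/s] + [6/(s + 5)] + [6/(s - 6)].
Invert each term: -4/(s - 0) ↔ -4e^(0t); 6/(s + 5) ↔ 6e^(-5t); 6/(s - 6) ↔ 6e^(6t).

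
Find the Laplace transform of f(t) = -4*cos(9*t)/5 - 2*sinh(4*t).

By linearity of the Laplace transform, transform each term separately.
(-4/5)·[L{cos(9t)} = s/(s^2 + 81)]; (-2)·[L{sinh(4t)} = 4/(s^2 - 16)].

-4*s/(5*(s^2 + 81)) - 8/(s^2 - 16)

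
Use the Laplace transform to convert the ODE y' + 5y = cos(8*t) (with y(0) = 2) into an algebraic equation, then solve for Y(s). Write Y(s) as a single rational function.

Y(s) = (2*s^2 + s + 128)/(s^3 + 5*s^2 + 64*s + 320)

Apply the Laplace transform to the equation.
With L{y'} = sY - y(0) = sY - 2: the LHS transforms to (s + 5)Y - (2).
The right side is L{cos(8*t)} = s/(s^2 + 64).
So (s + 5)Y = s/(s^2 + 64) + (2).
Divide through and combine into a single rational function.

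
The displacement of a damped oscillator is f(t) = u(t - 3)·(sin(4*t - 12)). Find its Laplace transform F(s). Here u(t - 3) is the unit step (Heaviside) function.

By the second shifting theorem, L{u(t - c)·g(t - c)} = e^(-cs)·G(s) with c = 3 and G(s) = L{g(t)}.
L{sin(4t)} = 4/(s^2 + 16).

F(s) = 4*exp(-3*s)/(s^2 + 16)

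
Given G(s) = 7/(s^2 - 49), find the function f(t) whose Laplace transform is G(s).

f(t) = sinh(7*t)

Since L{sinh(7t)} = 7/(s^2 - 49), the inverse is sinh(7*t).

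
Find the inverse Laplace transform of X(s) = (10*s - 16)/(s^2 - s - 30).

Factor the denominator: s^2 - s - 30 = (s - 6)*(s + 5).
Partial fraction decomposition gives [6/(s + 5)] + [4/(s - 6)].
Invert each term: 6/(s + 5) ↔ 6e^(-5t); 4/(s - 6) ↔ 4e^(6t).

4*exp(6*t) + 6*exp(-5*t)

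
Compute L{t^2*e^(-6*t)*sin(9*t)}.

L{sin(9t)} = 9/(s^2 + 81).
Multiplying by e^(-6t) shifts s → s + 6, so L{e^(-6*t)*sin(9*t)} = 9/((s + 6)^2 + 81).
Then apply L{t^2·g(t)} = (-1)^2 d^2/ds^2[H(s)] with H(s) = 9/((s + 6)^2 + 81):
differentiating 2 times and applying the sign gives 54*(s^2 + 12*s + 9)/(s^2 + 12*s + 117)^3.

54*(s^2 + 12*s + 9)/(s^2 + 12*s + 117)^3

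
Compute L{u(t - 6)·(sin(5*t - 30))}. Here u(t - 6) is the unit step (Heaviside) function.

5*exp(-6*s)/(s^2 + 25)

By the second shifting theorem, L{u(t - c)·g(t - c)} = e^(-cs)·H(s) with c = 6 and H(s) = L{g(t)}.
L{sin(5t)} = 5/(s^2 + 25).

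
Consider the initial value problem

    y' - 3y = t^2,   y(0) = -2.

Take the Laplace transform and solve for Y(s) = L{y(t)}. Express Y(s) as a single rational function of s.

Take the Laplace transform of both sides.
The derivative rules (L{y'} = sY - y(0) = sY - (-2)) turn the left side into (s - 3)Y - (-2).
The right side is L{t^2} = 2/s^3.
So (s - 3)Y = 2/s^3 + (-2).
Divide through and combine into a single rational function.

Y(s) = (-2*s^3 + 2)/(s^4 - 3*s^3)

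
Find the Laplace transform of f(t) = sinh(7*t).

7/(s^2 - 49)

L{sinh(7t)} = 7/(s^2 - 49).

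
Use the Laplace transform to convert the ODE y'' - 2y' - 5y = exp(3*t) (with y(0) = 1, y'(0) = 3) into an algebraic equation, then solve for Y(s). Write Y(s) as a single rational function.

Y(s) = (s^2 - 2*s - 2)/(s^3 - 5*s^2 + s + 15)

Laplace-transform each side.
With L{y''} = s^2 Y - s·y(0) - y'(0) and L{y'} = sY - y(0), with y(0) = 1, y'(0) = 3: the LHS transforms to (s^2 - 2*s - 5)Y - (s + 1).
The right side is L{exp(3*t)} = 1/(s - 3).
So (s^2 - 2*s - 5)Y = 1/(s - 3) + (s + 1).
Divide through and combine into a single rational function.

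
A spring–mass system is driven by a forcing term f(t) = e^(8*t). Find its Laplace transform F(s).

L{e^(8t)} = 1/(s - 8).

F(s) = 1/(s - 8)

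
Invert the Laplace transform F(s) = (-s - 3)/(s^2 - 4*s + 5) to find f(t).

f(t) = -5*exp(2*t)*sin(t) - exp(2*t)*cos(t)

Complete the square in the denominator: s^2 - 4*s + 5 = (s - 2)^2 + 1^2.
Split the numerator to match: -s - 3 = -1·(s - 2) - 5·1.
Invert each term: -1·(s - 2)/((s - 2)^2 + 1) ↔ -e^(2t)cos(t); -5·1/((s - 2)^2 + 1) ↔ -5e^(2t)sin(t).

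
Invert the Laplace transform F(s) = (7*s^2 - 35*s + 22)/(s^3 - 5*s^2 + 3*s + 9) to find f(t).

f(t) = -5*t*exp(3*t) + 3*exp(3*t) + 4*exp(-t)

Factor the denominator: s^3 - 5*s^2 + 3*s + 9 = (s - 3)^2*(s + 1).
Partial fraction decomposition gives [3/(s - 3)] + [-5/(s - 3)^2] + [4/(s + 1)].
Invert each term: 3/(s - 3) ↔ 3e^(3t); -5/(s - 3)^2 ↔ -5t·e^(3t); 4/(s + 1) ↔ 4e^(-t).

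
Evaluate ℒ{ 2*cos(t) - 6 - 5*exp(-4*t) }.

2*s/(s^2 + 1) - 5/(s + 4) - 6/s

Apply the Laplace transform termwise.
(2)·[L{cos(t)} = s/(s^2 + 1)]; (-5)·[L{e^(-4t)} = 1/(s + 4)]; L{-6} = -6/s.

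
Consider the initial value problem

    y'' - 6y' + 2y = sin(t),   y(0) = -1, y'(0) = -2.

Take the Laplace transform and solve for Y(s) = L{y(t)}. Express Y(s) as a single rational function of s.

Transform both sides with L{·}.
With L{y''} = s^2 Y - s·y(0) - y'(0) and L{y'} = sY - y(0), with y(0) = -1, y'(0) = -2: the LHS transforms to (s^2 - 6*s + 2)Y - (-s + 4).
The right side is L{sin(t)} = 1/(s^2 + 1).
So (s^2 - 6*s + 2)Y = 1/(s^2 + 1) + (-s + 4).
Solve for Y(s) and write it as one ratio of polynomials.

Y(s) = (-s^3 + 4*s^2 - s + 5)/(s^4 - 6*s^3 + 3*s^2 - 6*s + 2)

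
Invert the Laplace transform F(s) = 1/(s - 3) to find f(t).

Since L{e^(3t)} = 1/(s - 3), the inverse is e^(3*t).

f(t) = exp(3*t)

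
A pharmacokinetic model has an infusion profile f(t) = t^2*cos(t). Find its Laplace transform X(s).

X(s) = 2*s*(s^2 - 3)/(s^2 + 1)^3

L{cos(t)} = s/(s^2 + 1).
Then apply L{t^2·g(t)} = (-1)^2 d^2/ds^2[G(s)] with G(s) = s/(s^2 + 1):
differentiating 2 times and applying the sign gives 2*s*(s^2 - 3)/(s^2 + 1)^3.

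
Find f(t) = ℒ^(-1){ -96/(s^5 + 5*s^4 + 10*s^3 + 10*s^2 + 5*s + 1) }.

f(t) = -4*t^4*exp(-t)

Rewrite the denominator: s^5 + 5*s^4 + 10*s^3 + 10*s^2 + 5*s + 1 = (s + 1)^5.
The form in (s + 1) signals a first-shifting-theorem factor e^(-t).
Since L{t^4} = 4!/s^5 = 24/s^5, the inverse is t^4*exp(-t), scaled by -4.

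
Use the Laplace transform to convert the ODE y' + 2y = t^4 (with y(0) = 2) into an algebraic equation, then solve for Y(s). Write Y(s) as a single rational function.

Y(s) = (2*s^5 + 24)/(s^6 + 2*s^5)

Take the Laplace transform of both sides.
Using L{y'} = sY - y(0) = sY - 2, the left side becomes (s + 2)Y - (2).
The right side is L{t^4} = 24/s^5.
So (s + 2)Y = 24/s^5 + (2).
Solve for Y(s) and write it as one ratio of polynomials.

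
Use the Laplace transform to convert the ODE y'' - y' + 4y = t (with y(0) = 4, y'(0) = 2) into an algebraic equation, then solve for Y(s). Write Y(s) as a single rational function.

Transform both sides with L{·}.
Using L{y''} = s^2 Y - s·y(0) - y'(0) and L{y'} = sY - y(0), with y(0) = 4, y'(0) = 2, the left side becomes (s^2 - s + 4)Y - (4*s - 2).
The right side is L{t} = s^(-2).
So (s^2 - s + 4)Y = s^(-2) + (4*s - 2).
Isolate Y and clear denominators.

Y(s) = (4*s^3 - 2*s^2 + 1)/(s^4 - s^3 + 4*s^2)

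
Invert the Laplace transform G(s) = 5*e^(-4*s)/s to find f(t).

The factor e^(-4s) signals a time shift by c = 4 (second shifting theorem).
L{5} = 5/s, so L^-1{5/s} = 5.
Hence the inverse is u(t - 4) times that function evaluated at t - 4.

f(t) = Heaviside(t - 4)*(5)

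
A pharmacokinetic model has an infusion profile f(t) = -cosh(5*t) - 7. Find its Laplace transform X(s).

X(s) = -s/(s^2 - 25) - 7/s

Apply the Laplace transform termwise.
(-1)·[L{cosh(5t)} = s/(s^2 - 25)]; L{-7} = -7/s.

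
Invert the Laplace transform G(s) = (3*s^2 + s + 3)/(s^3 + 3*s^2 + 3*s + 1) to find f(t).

Factor the denominator: s^3 + 3*s^2 + 3*s + 1 = (s + 1)^3.
Partial fraction decomposition gives [3/(s + 1)] + [-5/(s + 1)^2] + [5/(s + 1)^3].
Invert each term: 3/(s + 1) ↔ 3e^(-t); -5/(s + 1)^2 ↔ -5t·e^(-t); 5/(s + 1)^3 ↔ (5/2)t^2·e^(-t).

f(t) = 5*t^2*exp(-t)/2 - 5*t*exp(-t) + 3*exp(-t)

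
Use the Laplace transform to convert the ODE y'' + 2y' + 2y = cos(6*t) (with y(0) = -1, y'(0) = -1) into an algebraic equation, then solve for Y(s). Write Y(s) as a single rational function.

Laplace-transform each side.
The derivative rules (L{y''} = s^2 Y - s·y(0) - y'(0) and L{y'} = sY - y(0), with y(0) = -1, y'(0) = -1) turn the left side into (s^2 + 2*s + 2)Y - (-s - 3).
The right side is L{cos(6*t)} = s/(s^2 + 36).
So (s^2 + 2*s + 2)Y = s/(s^2 + 36) + (-s - 3).
Divide through and combine into a single rational function.

Y(s) = (-s^3 - 3*s^2 - 35*s - 108)/(s^4 + 2*s^3 + 38*s^2 + 72*s + 72)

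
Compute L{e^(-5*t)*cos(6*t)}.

L{cos(6t)} = s/(s^2 + 36).
By the first shifting theorem, multiplying by e^(-5t) replaces s with s + 5.

(s + 5)/((s + 5)^2 + 36)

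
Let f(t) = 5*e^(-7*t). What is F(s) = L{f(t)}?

L{5} = 5/s.
By the first shifting theorem, multiplying by e^(-7t) replaces s with s + 7.

F(s) = 5/(s + 7)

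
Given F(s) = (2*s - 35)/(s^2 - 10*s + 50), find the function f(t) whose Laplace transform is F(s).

f(t) = -5*exp(5*t)*sin(5*t) + 2*exp(5*t)*cos(5*t)

Complete the square in the denominator: s^2 - 10*s + 50 = (s - 5)^2 + 5^2.
Split the numerator to match: 2*s - 35 = 2·(s - 5) - 5·5.
Invert each term: 2·(s - 5)/((s - 5)^2 + 25) ↔ 2e^(5t)cos(5t); -5·5/((s - 5)^2 + 25) ↔ -5e^(5t)sin(5t).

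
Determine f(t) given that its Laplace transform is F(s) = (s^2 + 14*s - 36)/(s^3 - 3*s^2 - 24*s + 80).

f(t) = 4*t*exp(4*t) + 2*exp(4*t) - exp(-5*t)

Factor the denominator: s^3 - 3*s^2 - 24*s + 80 = (s - 4)^2*(s + 5).
Partial fraction decomposition gives [2/(s - 4)] + [4/(s - 4)^2] + [-1/(s + 5)].
Invert each term: 2/(s - 4) ↔ 2e^(4t); 4/(s - 4)^2 ↔ 4t·e^(4t); -1/(s + 5) ↔ -e^(-5t).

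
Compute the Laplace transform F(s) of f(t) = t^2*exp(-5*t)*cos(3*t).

L{cos(3t)} = s/(s^2 + 9).
Multiplying by e^(-5t) shifts s → s + 5, so L{exp(-5*t)*cos(3*t)} = (s + 5)/((s + 5)^2 + 9).
Then apply L{t^2·g(t)} = (-1)^2 d^2/ds^2[G(s)] with G(s) = (s + 5)/((s + 5)^2 + 9):
differentiating 2 times and applying the sign gives 2*(s + 5)*(s^2 + 10*s - 2)/(s^2 + 10*s + 34)^3.

F(s) = 2*(s + 5)*(s^2 + 10*s - 2)/(s^2 + 10*s + 34)^3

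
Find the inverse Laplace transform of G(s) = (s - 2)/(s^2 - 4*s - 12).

exp(2*t)*cosh(4*t)

Rewrite the denominator: s^2 - 4*s - 12 = (s - 2)^2 - 16.
The form in (s - 2) signals a first-shifting-theorem factor e^(2t).
Since L{cosh(4t)} = s/(s^2 - 16), the inverse is e^(2*t)*cosh(4*t).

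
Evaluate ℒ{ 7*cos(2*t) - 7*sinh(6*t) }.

7*s/(s^2 + 4) - 42/(s^2 - 36)

The transform is linear, so treat each term independently.
(-7)·[L{sinh(6t)} = 6/(s^2 - 36)]; (7)·[L{cos(2t)} = s/(s^2 + 4)].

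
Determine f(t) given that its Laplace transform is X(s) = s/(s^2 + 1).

Since L{cos(t)} = s/(s^2 + 1), the inverse is cos(t).

f(t) = cos(t)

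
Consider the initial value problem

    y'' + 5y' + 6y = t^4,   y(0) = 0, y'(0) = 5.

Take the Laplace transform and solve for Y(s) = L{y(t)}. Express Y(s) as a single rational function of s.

Y(s) = (5*s^5 + 24)/(s^7 + 5*s^6 + 6*s^5)

Laplace-transform each side.
Using L{y''} = s^2 Y - s·y(0) - y'(0) and L{y'} = sY - y(0), with y(0) = 0, y'(0) = 5, the left side becomes (s^2 + 5*s + 6)Y - (5).
The right side is L{t^4} = 24/s^5.
So (s^2 + 5*s + 6)Y = 24/s^5 + (5).
Divide through and combine into a single rational function.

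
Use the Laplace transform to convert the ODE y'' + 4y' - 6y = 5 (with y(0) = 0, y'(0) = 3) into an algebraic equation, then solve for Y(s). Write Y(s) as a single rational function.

Y(s) = (3*s + 5)/(s^3 + 4*s^2 - 6*s)

Transform both sides with L{·}.
Using L{y''} = s^2 Y - s·y(0) - y'(0) and L{y'} = sY - y(0), with y(0) = 0, y'(0) = 3, the left side becomes (s^2 + 4*s - 6)Y - (3).
The right side is L{5} = 5/s.
So (s^2 + 4*s - 6)Y = 5/s + (3).
Solve for Y(s) and write it as one ratio of polynomials.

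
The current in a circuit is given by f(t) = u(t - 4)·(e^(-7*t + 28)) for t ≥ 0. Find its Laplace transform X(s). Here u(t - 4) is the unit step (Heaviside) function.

X(s) = exp(-4*s)/(s + 7)

By the second shifting theorem, L{u(t - c)·g(t - c)} = e^(-cs)·G(s) with c = 4 and G(s) = L{g(t)}.
L{e^(-7t)} = 1/(s + 7).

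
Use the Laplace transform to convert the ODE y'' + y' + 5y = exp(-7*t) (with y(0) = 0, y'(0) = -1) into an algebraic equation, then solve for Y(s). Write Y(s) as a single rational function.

Y(s) = (-s - 6)/(s^3 + 8*s^2 + 12*s + 35)

Laplace-transform each side.
Using L{y''} = s^2 Y - s·y(0) - y'(0) and L{y'} = sY - y(0), with y(0) = 0, y'(0) = -1, the left side becomes (s^2 + s + 5)Y - (-1).
The right side is L{exp(-7*t)} = 1/(s + 7).
So (s^2 + s + 5)Y = 1/(s + 7) + (-1).
Solve for Y(s) and write it as one ratio of polynomials.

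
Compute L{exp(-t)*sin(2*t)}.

2/((s + 1)^2 + 4)

L{sin(2t)} = 2/(s^2 + 4).
By the first shifting theorem, multiplying by e^(-t) replaces s with s + 1.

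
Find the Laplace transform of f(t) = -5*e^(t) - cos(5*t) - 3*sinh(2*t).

-s/(s^2 + 25) - 6/(s^2 - 4) - 5/(s - 1)

The transform is linear, so treat each term independently.
(-5)·[L{e^(t)} = 1/(s - 1)]; (-1)·[L{cos(5t)} = s/(s^2 + 25)]; (-3)·[L{sinh(2t)} = 2/(s^2 - 4)].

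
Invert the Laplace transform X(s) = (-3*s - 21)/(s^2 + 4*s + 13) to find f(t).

f(t) = -5*exp(-2*t)*sin(3*t) - 3*exp(-2*t)*cos(3*t)

Complete the square in the denominator: s^2 + 4*s + 13 = (s + 2)^2 + 3^2.
Split the numerator to match: -3*s - 21 = -3·(s + 2) - 5·3.
Invert each term: -3·(s + 2)/((s + 2)^2 + 9) ↔ -3e^(-2t)cos(3t); -5·3/((s + 2)^2 + 9) ↔ -5e^(-2t)sin(3t).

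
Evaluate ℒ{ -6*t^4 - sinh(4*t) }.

By linearity of the Laplace transform, transform each term separately.
(-1)·[L{sinh(4t)} = 4/(s^2 - 16)]; (-6)·[L{t^4} = 4!/s^5 = 24/s^5].

-4/(s^2 - 16) - 144/s^5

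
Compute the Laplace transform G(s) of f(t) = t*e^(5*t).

L{e^(5t)} = 1/(s - 5).
Then apply L{t·g(t)} = -d/ds[H(s)] with H(s) = 1/(s - 5):
differentiating 1 time and applying the sign gives (s - 5)^(-2).

G(s) = (s - 5)^(-2)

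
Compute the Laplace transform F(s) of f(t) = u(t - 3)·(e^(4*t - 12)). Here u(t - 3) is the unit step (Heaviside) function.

By the second shifting theorem, L{u(t - c)·g(t - c)} = e^(-cs)·G(s) with c = 3 and G(s) = L{g(t)}.
L{e^(4t)} = 1/(s - 4).

F(s) = exp(-3*s)/(s - 4)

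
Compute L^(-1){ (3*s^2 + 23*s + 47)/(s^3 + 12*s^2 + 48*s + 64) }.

Factor the denominator: s^3 + 12*s^2 + 48*s + 64 = (s + 4)^3.
Partial fraction decomposition gives [3/(s + 4)] + [-1/(s + 4)^2] + [3/(s + 4)^3].
Invert each term: 3/(s + 4) ↔ 3e^(-4t); -1/(s + 4)^2 ↔ -t·e^(-4t); 3/(s + 4)^3 ↔ (3/2)t^2·e^(-4t).

3*t^2*exp(-4*t)/2 - t*exp(-4*t) + 3*exp(-4*t)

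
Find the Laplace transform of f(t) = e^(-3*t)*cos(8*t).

L{cos(8t)} = s/(s^2 + 64).
By the first shifting theorem, multiplying by e^(-3t) replaces s with s + 3.

(s + 3)/((s + 3)^2 + 64)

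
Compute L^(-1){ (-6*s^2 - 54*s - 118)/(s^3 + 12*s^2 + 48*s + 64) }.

Factor the denominator: s^3 + 12*s^2 + 48*s + 64 = (s + 4)^3.
Partial fraction decomposition gives [-6/(s + 4)] + [-6/(s + 4)^2] + [2/(s + 4)^3].
Invert each term: -6/(s + 4) ↔ -6e^(-4t); -6/(s + 4)^2 ↔ -6t·e^(-4t); 2/(s + 4)^3 ↔ (1)t^2·e^(-4t).

t^2*exp(-4*t) - 6*t*exp(-4*t) - 6*exp(-4*t)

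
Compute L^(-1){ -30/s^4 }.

Since L{t^3} = 3!/s^4 = 6/s^4, the inverse is t^3, scaled by -5.

-5*t^3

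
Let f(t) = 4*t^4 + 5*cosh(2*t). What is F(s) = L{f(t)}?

F(s) = 5*s/(s^2 - 4) + 96/s^5

Apply the Laplace transform termwise.
(5)·[L{cosh(2t)} = s/(s^2 - 4)]; (4)·[L{t^4} = 4!/s^5 = 24/s^5].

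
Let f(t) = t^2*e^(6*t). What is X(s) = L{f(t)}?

L{e^(6t)} = 1/(s - 6).
Then apply L{t^2·g(t)} = (-1)^2 d^2/ds^2[G(s)] with G(s) = 1/(s - 6):
differentiating 2 times and applying the sign gives 2/(s - 6)^3.

X(s) = 2/(s - 6)^3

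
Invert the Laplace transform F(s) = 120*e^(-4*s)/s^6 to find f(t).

The factor e^(-4s) signals a time shift by c = 4 (second shifting theorem).
L{t^5} = 5!/s^6 = 120/s^6, so L^-1{120/s^6} = t^5.
Hence the inverse is u(t - 4) times that function evaluated at t - 4.

f(t) = Heaviside(t - 4)*((t - 4)^5)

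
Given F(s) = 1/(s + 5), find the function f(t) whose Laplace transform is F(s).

f(t) = exp(-5*t)

Since L{e^(-5t)} = 1/(s + 5), the inverse is exp(-5*t).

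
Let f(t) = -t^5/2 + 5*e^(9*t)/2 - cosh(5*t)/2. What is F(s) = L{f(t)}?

The transform is linear, so treat each term independently.
(-1/2)·[L{cosh(5t)} = s/(s^2 - 25)]; (5/2)·[L{e^(9t)} = 1/(s - 9)]; (-1/2)·[L{t^5} = 5!/s^6 = 120/s^6].

F(s) = -s/(2*(s^2 - 25)) + 5/(2*(s - 9)) - 60/s^6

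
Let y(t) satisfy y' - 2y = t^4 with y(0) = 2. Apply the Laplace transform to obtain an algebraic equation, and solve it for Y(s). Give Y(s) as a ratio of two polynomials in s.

Y(s) = (2*s^5 + 24)/(s^6 - 2*s^5)

Take the Laplace transform of both sides.
Using L{y'} = sY - y(0) = sY - 2, the left side becomes (s - 2)Y - (2).
The right side is L{t^4} = 24/s^5.
So (s - 2)Y = 24/s^5 + (2).
Isolate Y and clear denominators.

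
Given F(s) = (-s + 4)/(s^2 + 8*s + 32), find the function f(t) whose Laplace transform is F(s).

f(t) = 2*exp(-4*t)*sin(4*t) - exp(-4*t)*cos(4*t)

Complete the square in the denominator: s^2 + 8*s + 32 = (s + 4)^2 + 4^2.
Split the numerator to match: -s + 4 = -1·(s + 4) + 2·4.
Invert each term: -1·(s + 4)/((s + 4)^2 + 16) ↔ -e^(-4t)cos(4t); 2·4/((s + 4)^2 + 16) ↔ 2e^(-4t)sin(4t).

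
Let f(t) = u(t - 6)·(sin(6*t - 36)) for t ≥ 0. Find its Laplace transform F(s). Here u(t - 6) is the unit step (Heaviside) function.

F(s) = 6*exp(-6*s)/(s^2 + 36)

By the second shifting theorem, L{u(t - c)·g(t - c)} = e^(-cs)·G(s) with c = 6 and G(s) = L{g(t)}.
L{sin(6t)} = 6/(s^2 + 36).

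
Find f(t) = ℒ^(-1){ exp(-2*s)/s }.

f(t) = Heaviside(t - 2)

The factor e^(-2s) signals a time shift by c = 2 (second shifting theorem).
L{1} = 1/s, so L^-1{1/s} = 1.
Hence the inverse is u(t - 2) times that function evaluated at t - 2.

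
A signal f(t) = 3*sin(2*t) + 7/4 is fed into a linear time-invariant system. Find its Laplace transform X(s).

Apply the Laplace transform termwise.
(3)·[L{sin(2t)} = 2/(s^2 + 4)]; L{7/4} = (7/4)/s.

X(s) = 6/(s^2 + 4) + 7/(4*s)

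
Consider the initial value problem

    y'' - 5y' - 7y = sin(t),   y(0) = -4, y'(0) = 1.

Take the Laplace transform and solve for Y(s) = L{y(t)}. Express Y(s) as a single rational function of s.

Transform both sides with L{·}.
Using L{y''} = s^2 Y - s·y(0) - y'(0) and L{y'} = sY - y(0), with y(0) = -4, y'(0) = 1, the left side becomes (s^2 - 5*s - 7)Y - (-4*s + 21).
The right side is L{sin(t)} = 1/(s^2 + 1).
So (s^2 - 5*s - 7)Y = 1/(s^2 + 1) + (-4*s + 21).
Isolate Y and clear denominators.

Y(s) = (-4*s^3 + 21*s^2 - 4*s + 22)/(s^4 - 5*s^3 - 6*s^2 - 5*s - 7)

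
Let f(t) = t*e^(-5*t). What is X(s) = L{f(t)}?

X(s) = (s + 5)^(-2)

L{e^(-5t)} = 1/(s + 5).
Then apply L{t·g(t)} = -d/ds[G(s)] with G(s) = 1/(s + 5):
differentiating 1 time and applying the sign gives (s + 5)^(-2).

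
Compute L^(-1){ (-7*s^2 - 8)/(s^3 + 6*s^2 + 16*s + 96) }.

Factor the denominator: s^3 + 6*s^2 + 16*s + 96 = (s + 6)*(s^2 + 16).
Partial fraction decomposition gives [-5/(s + 6)] + [-2*s/(s^2 + 16)] + [12/(s^2 + 16)].
Invert each term: -5/(s + 6) ↔ -5e^(-6t); -2·s/(s^2 + 16) ↔ -2cos(4t); 3·4/(s^2 + 16) ↔ 3sin(4t).

3*sin(4*t) - 2*cos(4*t) - 5*exp(-6*t)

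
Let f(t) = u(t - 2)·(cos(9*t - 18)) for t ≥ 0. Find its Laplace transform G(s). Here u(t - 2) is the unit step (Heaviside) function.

G(s) = s*exp(-2*s)/(s^2 + 81)

By the second shifting theorem, L{u(t - c)·g(t - c)} = e^(-cs)·H(s) with c = 2 and H(s) = L{g(t)}.
L{cos(9t)} = s/(s^2 + 81).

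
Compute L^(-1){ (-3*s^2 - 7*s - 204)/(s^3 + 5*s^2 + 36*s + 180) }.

-2*sin(6*t) + cos(6*t) - 4*exp(-5*t)

Factor the denominator: s^3 + 5*s^2 + 36*s + 180 = (s + 5)*(s^2 + 36).
Partial fraction decomposition gives [-4/(s + 5)] + [s/(s^2 + 36)] + [-12/(s^2 + 36)].
Invert each term: -4/(s + 5) ↔ -4e^(-5t); 1·s/(s^2 + 36) ↔ cos(6t); -2·6/(s^2 + 36) ↔ -2sin(6t).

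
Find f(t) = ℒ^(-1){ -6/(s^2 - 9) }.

f(t) = -2*sinh(3*t)

Since L{sinh(3t)} = 3/(s^2 - 9), the inverse is sinh(3*t), scaled by -2.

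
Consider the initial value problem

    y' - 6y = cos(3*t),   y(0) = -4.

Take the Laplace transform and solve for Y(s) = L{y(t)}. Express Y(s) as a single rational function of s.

Y(s) = (-4*s^2 + s - 36)/(s^3 - 6*s^2 + 9*s - 54)

Take the Laplace transform of both sides.
With L{y'} = sY - y(0) = sY - (-4): the LHS transforms to (s - 6)Y - (-4).
The right side is L{cos(3*t)} = s/(s^2 + 9).
So (s - 6)Y = s/(s^2 + 9) + (-4).
Divide through and combine into a single rational function.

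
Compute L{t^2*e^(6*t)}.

L{e^(6t)} = 1/(s - 6).
Then apply L{t^2·g(t)} = (-1)^2 d^2/ds^2[G(s)] with G(s) = 1/(s - 6):
differentiating 2 times and applying the sign gives 2/(s - 6)^3.

2/(s - 6)^3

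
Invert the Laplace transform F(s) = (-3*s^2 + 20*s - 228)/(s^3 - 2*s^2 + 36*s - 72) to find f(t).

f(t) = -5*exp(2*t) + 4*sin(6*t) + 2*cos(6*t)

Factor the denominator: s^3 - 2*s^2 + 36*s - 72 = (s - 2)*(s^2 + 36).
Partial fraction decomposition gives [-5/(s - 2)] + [2*s/(s^2 + 36)] + [24/(s^2 + 36)].
Invert each term: -5/(s - 2) ↔ -5e^(2t); 2·s/(s^2 + 36) ↔ 2cos(6t); 4·6/(s^2 + 36) ↔ 4sin(6t).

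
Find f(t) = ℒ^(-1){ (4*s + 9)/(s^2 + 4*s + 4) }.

f(t) = t*exp(-2*t) + 4*exp(-2*t)

Factor the denominator: s^2 + 4*s + 4 = (s + 2)^2.
Partial fraction decomposition gives [4/(s + 2)] + [(s + 2)^(-2)].
Invert each term: 4/(s + 2) ↔ 4e^(-2t); 1/(s + 2)^2 ↔ t·e^(-2t).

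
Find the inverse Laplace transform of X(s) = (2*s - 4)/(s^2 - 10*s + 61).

Complete the square in the denominator: s^2 - 10*s + 61 = (s - 5)^2 + 6^2.
Split the numerator to match: 2*s - 4 = 2·(s - 5) + 1·6.
Invert each term: 2·(s - 5)/((s - 5)^2 + 36) ↔ 2e^(5t)cos(6t); 1·6/((s - 5)^2 + 36) ↔ e^(5t)sin(6t).

exp(5*t)*sin(6*t) + 2*exp(5*t)*cos(6*t)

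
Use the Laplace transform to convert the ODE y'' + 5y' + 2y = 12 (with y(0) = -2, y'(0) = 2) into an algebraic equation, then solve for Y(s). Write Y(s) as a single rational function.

Y(s) = (-2*s^2 - 8*s + 12)/(s^3 + 5*s^2 + 2*s)

Apply the Laplace transform to the equation.
Using L{y''} = s^2 Y - s·y(0) - y'(0) and L{y'} = sY - y(0), with y(0) = -2, y'(0) = 2, the left side becomes (s^2 + 5*s + 2)Y - (-2*s - 8).
The right side is L{12} = 12/s.
So (s^2 + 5*s + 2)Y = 12/s + (-2*s - 8).
Solve for Y(s) and write it as one ratio of polynomials.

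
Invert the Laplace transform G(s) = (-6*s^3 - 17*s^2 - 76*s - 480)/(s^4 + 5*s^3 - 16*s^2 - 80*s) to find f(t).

f(t) = -5*exp(4*t) + 6 - 2*exp(-4*t) - 5*exp(-5*t)

Factor the denominator: s^4 + 5*s^3 - 16*s^2 - 80*s = s*(s - 4)*(s + 4)*(s + 5).
Partial fraction decomposition gives [-5/(s + 5)] + [-2/(s + 4)] + [-5/(s - 4)] + [6/s].
Invert each term: -5/(s + 5) ↔ -5e^(-5t); -2/(s + 4) ↔ -2e^(-4t); -5/(s - 4) ↔ -5e^(4t); 6/(s - 0) ↔ 6e^(0t).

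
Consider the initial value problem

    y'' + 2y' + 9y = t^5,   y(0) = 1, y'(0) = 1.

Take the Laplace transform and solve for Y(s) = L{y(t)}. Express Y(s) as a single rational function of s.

Transform both sides with L{·}.
With L{y''} = s^2 Y - s·y(0) - y'(0) and L{y'} = sY - y(0), with y(0) = 1, y'(0) = 1: the LHS transforms to (s^2 + 2*s + 9)Y - (s + 3).
The right side is L{t^5} = 120/s^6.
So (s^2 + 2*s + 9)Y = 120/s^6 + (s + 3).
Solve for Y(s) and write it as one ratio of polynomials.

Y(s) = (s^7 + 3*s^6 + 120)/(s^8 + 2*s^7 + 9*s^6)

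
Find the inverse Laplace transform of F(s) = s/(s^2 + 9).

cos(3*t)

Since L{cos(3t)} = s/(s^2 + 9), the inverse is cos(3*t).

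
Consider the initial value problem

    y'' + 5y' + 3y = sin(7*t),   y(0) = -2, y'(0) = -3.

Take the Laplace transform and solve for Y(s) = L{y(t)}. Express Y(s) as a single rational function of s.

Laplace-transform each side.
With L{y''} = s^2 Y - s·y(0) - y'(0) and L{y'} = sY - y(0), with y(0) = -2, y'(0) = -3: the LHS transforms to (s^2 + 5*s + 3)Y - (-2*s - 13).
The right side is L{sin(7*t)} = 7/(s^2 + 49).
So (s^2 + 5*s + 3)Y = 7/(s^2 + 49) + (-2*s - 13).
Solve for Y(s) and write it as one ratio of polynomials.

Y(s) = (-2*s^3 - 13*s^2 - 98*s - 630)/(s^4 + 5*s^3 + 52*s^2 + 245*s + 147)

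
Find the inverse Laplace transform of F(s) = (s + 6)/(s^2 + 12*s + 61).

exp(-6*t)*cos(5*t)

Rewrite the denominator: s^2 + 12*s + 61 = (s + 6)^2 + 25.
The form in (s + 6) signals a first-shifting-theorem factor e^(-6t).
Since L{cos(5t)} = s/(s^2 + 25), the inverse is exp(-6*t)*cos(5*t).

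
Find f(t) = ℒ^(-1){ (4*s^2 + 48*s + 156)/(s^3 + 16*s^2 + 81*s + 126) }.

Factor the denominator: s^3 + 16*s^2 + 81*s + 126 = (s + 3)*(s + 6)*(s + 7).
Partial fraction decomposition gives [4/(s + 3)] + [4/(s + 7)] + [-4/(s + 6)].
Invert each term: 4/(s + 3) ↔ 4e^(-3t); 4/(s + 7) ↔ 4e^(-7t); -4/(s + 6) ↔ -4e^(-6t).

f(t) = 4*exp(-3*t) - 4*exp(-6*t) + 4*exp(-7*t)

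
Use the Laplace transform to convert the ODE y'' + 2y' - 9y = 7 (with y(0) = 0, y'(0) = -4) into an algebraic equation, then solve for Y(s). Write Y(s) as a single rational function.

Transform both sides with L{·}.
The derivative rules (L{y''} = s^2 Y - s·y(0) - y'(0) and L{y'} = sY - y(0), with y(0) = 0, y'(0) = -4) turn the left side into (s^2 + 2*s - 9)Y - (-4).
The right side is L{7} = 7/s.
So (s^2 + 2*s - 9)Y = 7/s + (-4).
Divide through and combine into a single rational function.

Y(s) = (-4*s + 7)/(s^3 + 2*s^2 - 9*s)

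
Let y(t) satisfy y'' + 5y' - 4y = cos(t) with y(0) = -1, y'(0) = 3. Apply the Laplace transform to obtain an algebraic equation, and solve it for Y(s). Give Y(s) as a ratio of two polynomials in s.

Y(s) = (-s^3 - 2*s^2 - 2)/(s^4 + 5*s^3 - 3*s^2 + 5*s - 4)

Take the Laplace transform of both sides.
Using L{y''} = s^2 Y - s·y(0) - y'(0) and L{y'} = sY - y(0), with y(0) = -1, y'(0) = 3, the left side becomes (s^2 + 5*s - 4)Y - (-s - 2).
The right side is L{cos(t)} = s/(s^2 + 1).
So (s^2 + 5*s - 4)Y = s/(s^2 + 1) + (-s - 2).
Solve for Y(s) and write it as one ratio of polynomials.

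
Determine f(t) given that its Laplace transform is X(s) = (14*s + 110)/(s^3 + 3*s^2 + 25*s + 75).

f(t) = 4*sin(5*t) - 2*cos(5*t) + 2*exp(-3*t)

Factor the denominator: s^3 + 3*s^2 + 25*s + 75 = (s + 3)*(s^2 + 25).
Partial fraction decomposition gives [2/(s + 3)] + [-2*s/(s^2 + 25)] + [20/(s^2 + 25)].
Invert each term: 2/(s + 3) ↔ 2e^(-3t); -2·s/(s^2 + 25) ↔ -2cos(5t); 4·5/(s^2 + 25) ↔ 4sin(5t).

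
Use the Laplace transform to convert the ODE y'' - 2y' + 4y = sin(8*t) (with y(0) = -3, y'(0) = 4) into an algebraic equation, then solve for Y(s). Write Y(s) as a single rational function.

Take the Laplace transform of both sides.
With L{y''} = s^2 Y - s·y(0) - y'(0) and L{y'} = sY - y(0), with y(0) = -3, y'(0) = 4: the LHS transforms to (s^2 - 2*s + 4)Y - (-3*s + 10).
The right side is L{sin(8*t)} = 8/(s^2 + 64).
So (s^2 - 2*s + 4)Y = 8/(s^2 + 64) + (-3*s + 10).
Isolate Y and clear denominators.

Y(s) = (-3*s^3 + 10*s^2 - 192*s + 648)/(s^4 - 2*s^3 + 68*s^2 - 128*s + 256)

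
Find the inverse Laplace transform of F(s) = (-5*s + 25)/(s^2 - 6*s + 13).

5*exp(3*t)*sin(2*t) - 5*exp(3*t)*cos(2*t)

Complete the square in the denominator: s^2 - 6*s + 13 = (s - 3)^2 + 2^2.
Split the numerator to match: -5*s + 25 = -5·(s - 3) + 5·2.
Invert each term: -5·(s - 3)/((s - 3)^2 + 4) ↔ -5e^(3t)cos(2t); 5·2/((s - 3)^2 + 4) ↔ 5e^(3t)sin(2t).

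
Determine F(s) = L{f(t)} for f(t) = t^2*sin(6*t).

F(s) = 36*(s^2 - 12)/(s^2 + 36)^3

L{sin(6t)} = 6/(s^2 + 36).
Then apply L{t^2·g(t)} = (-1)^2 d^2/ds^2[G(s)] with G(s) = 6/(s^2 + 36):
differentiating 2 times and applying the sign gives 36*(s^2 - 12)/(s^2 + 36)^3.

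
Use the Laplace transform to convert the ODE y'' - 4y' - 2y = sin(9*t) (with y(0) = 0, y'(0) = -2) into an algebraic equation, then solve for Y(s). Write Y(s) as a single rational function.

Y(s) = (-2*s^2 - 153)/(s^4 - 4*s^3 + 79*s^2 - 324*s - 162)

Transform both sides with L{·}.
With L{y''} = s^2 Y - s·y(0) - y'(0) and L{y'} = sY - y(0), with y(0) = 0, y'(0) = -2: the LHS transforms to (s^2 - 4*s - 2)Y - (-2).
The right side is L{sin(9*t)} = 9/(s^2 + 81).
So (s^2 - 4*s - 2)Y = 9/(s^2 + 81) + (-2).
Divide through and combine into a single rational function.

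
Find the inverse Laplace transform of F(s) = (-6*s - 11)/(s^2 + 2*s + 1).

-5*t*exp(-t) - 6*exp(-t)

Factor the denominator: s^2 + 2*s + 1 = (s + 1)^2.
Partial fraction decomposition gives [-6/(s + 1)] + [-5/(s + 1)^2].
Invert each term: -6/(s + 1) ↔ -6e^(-t); -5/(s + 1)^2 ↔ -5t·e^(-t).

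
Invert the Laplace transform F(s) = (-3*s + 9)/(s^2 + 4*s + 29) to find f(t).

f(t) = 3*exp(-2*t)*sin(5*t) - 3*exp(-2*t)*cos(5*t)

Complete the square in the denominator: s^2 + 4*s + 29 = (s + 2)^2 + 5^2.
Split the numerator to match: -3*s + 9 = -3·(s + 2) + 3·5.
Invert each term: -3·(s + 2)/((s + 2)^2 + 25) ↔ -3e^(-2t)cos(5t); 3·5/((s + 2)^2 + 25) ↔ 3e^(-2t)sin(5t).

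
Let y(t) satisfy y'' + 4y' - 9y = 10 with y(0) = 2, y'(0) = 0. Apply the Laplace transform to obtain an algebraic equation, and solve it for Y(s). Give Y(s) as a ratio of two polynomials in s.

Y(s) = (2*s^2 + 8*s + 10)/(s^3 + 4*s^2 - 9*s)

Laplace-transform each side.
Using L{y''} = s^2 Y - s·y(0) - y'(0) and L{y'} = sY - y(0), with y(0) = 2, y'(0) = 0, the left side becomes (s^2 + 4*s - 9)Y - (2*s + 8).
The right side is L{10} = 10/s.
So (s^2 + 4*s - 9)Y = 10/s + (2*s + 8).
Isolate Y and clear denominators.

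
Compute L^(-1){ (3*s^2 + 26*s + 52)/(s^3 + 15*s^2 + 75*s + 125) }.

Factor the denominator: s^3 + 15*s^2 + 75*s + 125 = (s + 5)^3.
Partial fraction decomposition gives [3/(s + 5)] + [-4/(s + 5)^2] + [-3/(s + 5)^3].
Invert each term: 3/(s + 5) ↔ 3e^(-5t); -4/(s + 5)^2 ↔ -4t·e^(-5t); -3/(s + 5)^3 ↔ (-3/2)t^2·e^(-5t).

-3*t^2*exp(-5*t)/2 - 4*t*exp(-5*t) + 3*exp(-5*t)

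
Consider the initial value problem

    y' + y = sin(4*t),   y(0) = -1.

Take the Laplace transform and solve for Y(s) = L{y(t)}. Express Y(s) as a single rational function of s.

Laplace-transform each side.
The derivative rules (L{y'} = sY - y(0) = sY - (-1)) turn the left side into (s + 1)Y - (-1).
The right side is L{sin(4*t)} = 4/(s^2 + 16).
So (s + 1)Y = 4/(s^2 + 16) + (-1).
Isolate Y and clear denominators.

Y(s) = (-s^2 - 12)/(s^3 + s^2 + 16*s + 16)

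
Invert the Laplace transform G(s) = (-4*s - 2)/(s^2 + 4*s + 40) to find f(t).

Complete the square in the denominator: s^2 + 4*s + 40 = (s + 2)^2 + 6^2.
Split the numerator to match: -4*s - 2 = -4·(s + 2) + 1·6.
Invert each term: -4·(s + 2)/((s + 2)^2 + 36) ↔ -4e^(-2t)cos(6t); 1·6/((s + 2)^2 + 36) ↔ e^(-2t)sin(6t).

f(t) = exp(-2*t)*sin(6*t) - 4*exp(-2*t)*cos(6*t)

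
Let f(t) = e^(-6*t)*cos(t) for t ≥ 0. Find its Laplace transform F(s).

F(s) = (s + 6)/((s + 6)^2 + 1)

L{cos(t)} = s/(s^2 + 1).
By the first shifting theorem, multiplying by e^(-6t) replaces s with s + 6.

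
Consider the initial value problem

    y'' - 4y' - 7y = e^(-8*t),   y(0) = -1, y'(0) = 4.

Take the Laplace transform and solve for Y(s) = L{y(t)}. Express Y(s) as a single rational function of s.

Y(s) = (-s^2 + 65)/(s^3 + 4*s^2 - 39*s - 56)

Laplace-transform each side.
Using L{y''} = s^2 Y - s·y(0) - y'(0) and L{y'} = sY - y(0), with y(0) = -1, y'(0) = 4, the left side becomes (s^2 - 4*s - 7)Y - (-s + 8).
The right side is L{e^(-8*t)} = 1/(s + 8).
So (s^2 - 4*s - 7)Y = 1/(s + 8) + (-s + 8).
Divide through and combine into a single rational function.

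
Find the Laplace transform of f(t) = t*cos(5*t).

(s - 5)*(s + 5)/(s^2 + 25)^2

L{cos(5t)} = s/(s^2 + 25).
Then apply L{t·g(t)} = -d/ds[H(s)] with H(s) = s/(s^2 + 25):
differentiating 1 time and applying the sign gives (s - 5)*(s + 5)/(s^2 + 25)^2.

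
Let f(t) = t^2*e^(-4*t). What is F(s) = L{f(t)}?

F(s) = 2/(s + 4)^3

L{e^(-4t)} = 1/(s + 4).
Then apply L{t^2·g(t)} = (-1)^2 d^2/ds^2[G(s)] with G(s) = 1/(s + 4):
differentiating 2 times and applying the sign gives 2/(s + 4)^3.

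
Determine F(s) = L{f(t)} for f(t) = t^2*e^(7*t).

L{e^(7t)} = 1/(s - 7).
Then apply L{t^2·g(t)} = (-1)^2 d^2/ds^2[G(s)] with G(s) = 1/(s - 7):
differentiating 2 times and applying the sign gives 2/(s - 7)^3.

F(s) = 2/(s - 7)^3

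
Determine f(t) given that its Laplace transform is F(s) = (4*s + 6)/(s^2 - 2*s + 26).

f(t) = 2*exp(t)*sin(5*t) + 4*exp(t)*cos(5*t)

Complete the square in the denominator: s^2 - 2*s + 26 = (s - 1)^2 + 5^2.
Split the numerator to match: 4*s + 6 = 4·(s - 1) + 2·5.
Invert each term: 4·(s - 1)/((s - 1)^2 + 25) ↔ 4e^(t)cos(5t); 2·5/((s - 1)^2 + 25) ↔ 2e^(t)sin(5t).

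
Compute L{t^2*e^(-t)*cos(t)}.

L{cos(t)} = s/(s^2 + 1).
Multiplying by e^(-t) shifts s → s + 1, so L{e^(-t)*cos(t)} = (s + 1)/((s + 1)^2 + 1).
Then apply L{t^2·g(t)} = (-1)^2 d^2/ds^2[H(s)] with H(s) = (s + 1)/((s + 1)^2 + 1):
differentiating 2 times and applying the sign gives 2*(s + 1)*(s^2 + 2*s - 2)/(s^2 + 2*s + 2)^3.

2*(s + 1)*(s^2 + 2*s - 2)/(s^2 + 2*s + 2)^3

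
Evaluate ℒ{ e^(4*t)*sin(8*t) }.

L{sin(8t)} = 8/(s^2 + 64).
By the first shifting theorem, multiplying by e^(4t) replaces s with s - 4.

8/((s - 4)^2 + 64)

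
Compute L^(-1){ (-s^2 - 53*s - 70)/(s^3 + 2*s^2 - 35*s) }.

-6*exp(5*t) + 2 + 3*exp(-7*t)

Factor the denominator: s^3 + 2*s^2 - 35*s = s*(s - 5)*(s + 7).
Partial fraction decomposition gives [-6/(s - 5)] + [3/(s + 7)] + [2/s].
Invert each term: -6/(s - 5) ↔ -6e^(5t); 3/(s + 7) ↔ 3e^(-7t); 2/(s - 0) ↔ 2e^(0t).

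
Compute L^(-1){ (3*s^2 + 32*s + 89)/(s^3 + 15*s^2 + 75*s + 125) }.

Factor the denominator: s^3 + 15*s^2 + 75*s + 125 = (s + 5)^3.
Partial fraction decomposition gives [3/(s + 5)] + [2/(s + 5)^2] + [4/(s + 5)^3].
Invert each term: 3/(s + 5) ↔ 3e^(-5t); 2/(s + 5)^2 ↔ 2t·e^(-5t); 4/(s + 5)^3 ↔ (2)t^2·e^(-5t).

2*t^2*exp(-5*t) + 2*t*exp(-5*t) + 3*exp(-5*t)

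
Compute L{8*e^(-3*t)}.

L{8} = 8/s.
By the first shifting theorem, multiplying by e^(-3t) replaces s with s + 3.

8/(s + 3)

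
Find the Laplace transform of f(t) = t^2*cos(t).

L{cos(t)} = s/(s^2 + 1).
Then apply L{t^2·g(t)} = (-1)^2 d^2/ds^2[G(s)] with G(s) = s/(s^2 + 1):
differentiating 2 times and applying the sign gives 2*s*(s^2 - 3)/(s^2 + 1)^3.

2*s*(s^2 - 3)/(s^2 + 1)^3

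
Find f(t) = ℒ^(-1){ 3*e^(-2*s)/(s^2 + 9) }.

f(t) = Heaviside(t - 2)*(sin(3*t - 6))

The factor e^(-2s) signals a time shift by c = 2 (second shifting theorem).
L{sin(3t)} = 3/(s^2 + 9), so L^-1{3/(s^2 + 9)} = sin(3*t).
Hence the inverse is u(t - 2) times that function evaluated at t - 2.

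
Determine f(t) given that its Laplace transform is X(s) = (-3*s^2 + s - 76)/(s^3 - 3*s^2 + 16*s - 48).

Factor the denominator: s^3 - 3*s^2 + 16*s - 48 = (s - 3)*(s^2 + 16).
Partial fraction decomposition gives [-4/(s - 3)] + [s/(s^2 + 16)] + [4/(s^2 + 16)].
Invert each term: -4/(s - 3) ↔ -4e^(3t); 1·s/(s^2 + 16) ↔ cos(4t); 1·4/(s^2 + 16) ↔ sin(4t).

f(t) = -4*exp(3*t) + sin(4*t) + cos(4*t)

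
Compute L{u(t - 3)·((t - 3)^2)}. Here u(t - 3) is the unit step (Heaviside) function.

By the second shifting theorem, L{u(t - c)·g(t - c)} = e^(-cs)·H(s) with c = 3 and H(s) = L{g(t)}.
L{t^2} = 2!/s^3 = 2/s^3.

2*exp(-3*s)/s^3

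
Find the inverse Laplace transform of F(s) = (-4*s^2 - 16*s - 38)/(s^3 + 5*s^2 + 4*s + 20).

-3*sin(2*t) - 2*cos(2*t) - 2*exp(-5*t)

Factor the denominator: s^3 + 5*s^2 + 4*s + 20 = (s + 5)*(s^2 + 4).
Partial fraction decomposition gives [-2/(s + 5)] + [-2*s/(s^2 + 4)] + [-6/(s^2 + 4)].
Invert each term: -2/(s + 5) ↔ -2e^(-5t); -2·s/(s^2 + 4) ↔ -2cos(2t); -3·2/(s^2 + 4) ↔ -3sin(2t).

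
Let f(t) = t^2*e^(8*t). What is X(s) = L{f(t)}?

X(s) = 2/(s - 8)^3

L{e^(8t)} = 1/(s - 8).
Then apply L{t^2·g(t)} = (-1)^2 d^2/ds^2[G(s)] with G(s) = 1/(s - 8):
differentiating 2 times and applying the sign gives 2/(s - 8)^3.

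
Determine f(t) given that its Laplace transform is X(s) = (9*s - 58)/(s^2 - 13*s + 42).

Factor the denominator: s^2 - 13*s + 42 = (s - 7)*(s - 6).
Partial fraction decomposition gives [5/(s - 7)] + [4/(s - 6)].
Invert each term: 5/(s - 7) ↔ 5e^(7t); 4/(s - 6) ↔ 4e^(6t).

f(t) = 5*exp(7*t) + 4*exp(6*t)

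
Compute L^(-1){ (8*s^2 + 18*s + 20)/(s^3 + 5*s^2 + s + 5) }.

Factor the denominator: s^3 + 5*s^2 + s + 5 = (s + 5)*(s^2 + 1).
Partial fraction decomposition gives [5/(s + 5)] + [3*s/(s^2 + 1)] + [3/(s^2 + 1)].
Invert each term: 5/(s + 5) ↔ 5e^(-5t); 3·s/(s^2 + 1) ↔ 3cos(t); 3·1/(s^2 + 1) ↔ 3sin(t).

3*sin(t) + 3*cos(t) + 5*exp(-5*t)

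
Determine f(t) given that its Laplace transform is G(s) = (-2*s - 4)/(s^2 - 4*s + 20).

Complete the square in the denominator: s^2 - 4*s + 20 = (s - 2)^2 + 4^2.
Split the numerator to match: -2*s - 4 = -2·(s - 2) - 2·4.
Invert each term: -2·(s - 2)/((s - 2)^2 + 16) ↔ -2e^(2t)cos(4t); -2·4/((s - 2)^2 + 16) ↔ -2e^(2t)sin(4t).

f(t) = -2*exp(2*t)*sin(4*t) - 2*exp(2*t)*cos(4*t)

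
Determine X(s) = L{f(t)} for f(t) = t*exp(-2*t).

X(s) = (s + 2)^(-2)

L{t} = 1!/s^2 = 1/s^2.
By the first shifting theorem, multiplying by e^(-2t) replaces s with s + 2.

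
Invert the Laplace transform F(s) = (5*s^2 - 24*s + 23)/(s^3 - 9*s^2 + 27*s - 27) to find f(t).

f(t) = -2*t^2*exp(3*t) + 6*t*exp(3*t) + 5*exp(3*t)

Factor the denominator: s^3 - 9*s^2 + 27*s - 27 = (s - 3)^3.
Partial fraction decomposition gives [5/(s - 3)] + [6/(s - 3)^2] + [-4/(s - 3)^3].
Invert each term: 5/(s - 3) ↔ 5e^(3t); 6/(s - 3)^2 ↔ 6t·e^(3t); -4/(s - 3)^3 ↔ (-2)t^2·e^(3t).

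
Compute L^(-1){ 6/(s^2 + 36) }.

Since L{sin(6t)} = 6/(s^2 + 36), the inverse is sin(6*t).

sin(6*t)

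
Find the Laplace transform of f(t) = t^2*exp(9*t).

L{e^(9t)} = 1/(s - 9).
Then apply L{t^2·g(t)} = (-1)^2 d^2/ds^2[H(s)] with H(s) = 1/(s - 9):
differentiating 2 times and applying the sign gives 2/(s - 9)^3.

2/(s - 9)^3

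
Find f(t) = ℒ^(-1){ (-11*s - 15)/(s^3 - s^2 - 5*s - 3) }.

f(t) = t*exp(-t) - 3*exp(3*t) + 3*exp(-t)

Factor the denominator: s^3 - s^2 - 5*s - 3 = (s - 3)*(s + 1)^2.
Partial fraction decomposition gives [3/(s + 1)] + [(s + 1)^(-2)] + [-3/(s - 3)].
Invert each term: 3/(s + 1) ↔ 3e^(-t); 1/(s + 1)^2 ↔ t·e^(-t); -3/(s - 3) ↔ -3e^(3t).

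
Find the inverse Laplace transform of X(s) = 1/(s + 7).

Since L{e^(-7t)} = 1/(s + 7), the inverse is e^(-7*t).

exp(-7*t)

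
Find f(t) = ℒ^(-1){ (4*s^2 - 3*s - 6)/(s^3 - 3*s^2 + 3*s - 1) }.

Factor the denominator: s^3 - 3*s^2 + 3*s - 1 = (s - 1)^3.
Partial fraction decomposition gives [4/(s - 1)] + [5/(s - 1)^2] + [-5/(s - 1)^3].
Invert each term: 4/(s - 1) ↔ 4e^(t); 5/(s - 1)^2 ↔ 5t·e^(t); -5/(s - 1)^3 ↔ (-5/2)t^2·e^(t).

f(t) = -5*t^2*exp(t)/2 + 5*t*exp(t) + 4*exp(t)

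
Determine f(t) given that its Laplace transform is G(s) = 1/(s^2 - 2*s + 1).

f(t) = t*exp(t)

Rewrite the denominator: s^2 - 2*s + 1 = (s - 1)^2.
The form in (s - 1) signals a first-shifting-theorem factor e^(t).
Since L{t} = 1!/s^2 = 1/s^2, the inverse is t*exp(t).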